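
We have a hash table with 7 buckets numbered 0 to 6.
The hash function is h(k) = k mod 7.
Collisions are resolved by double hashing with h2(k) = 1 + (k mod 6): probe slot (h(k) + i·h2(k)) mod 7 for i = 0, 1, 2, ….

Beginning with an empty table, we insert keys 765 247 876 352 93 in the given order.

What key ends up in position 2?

765: h=2 → slot 2
247: h=2, h2=2, probe 2,4 → slot 4
876: h=1 → slot 1
352: h=2, h2=5, probe 2,0 → slot 0
93: h=2, h2=4, probe 2,6 → slot 6
Table: [352, 876, 765, ∅, 247, ∅, 93]

765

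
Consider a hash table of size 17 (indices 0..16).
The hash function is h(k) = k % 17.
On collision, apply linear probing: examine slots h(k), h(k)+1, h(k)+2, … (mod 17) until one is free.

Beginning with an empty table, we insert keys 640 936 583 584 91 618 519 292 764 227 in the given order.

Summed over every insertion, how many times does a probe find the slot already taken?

7

Insert 640: h=11, slot 11 empty → index 11.
Insert 936: h=1, slot 1 empty → index 1.
Insert 583: h=5, slot 5 empty → index 5.
Insert 584: h=6, slot 6 empty → index 6.
Insert 91: h=6, slot 6 occupied → index 7.
Insert 618: h=6, slots 6,7 occupied → index 8.
Insert 519: h=9, slot 9 empty → index 9.
Insert 292: h=3, slot 3 empty → index 3.
Insert 764: h=16, slot 16 empty → index 16.
Insert 227: h=6, slots 6,7,8,9 occupied → index 10.
Table: [-, 936, -, 292, -, 583, 584, 91, 618, 519, 227, 640, -, -, -, -, 764]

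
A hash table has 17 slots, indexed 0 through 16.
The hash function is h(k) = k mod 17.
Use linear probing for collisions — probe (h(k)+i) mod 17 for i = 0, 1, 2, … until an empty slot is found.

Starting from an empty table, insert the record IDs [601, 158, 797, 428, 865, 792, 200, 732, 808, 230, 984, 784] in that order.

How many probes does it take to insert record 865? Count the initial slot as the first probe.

2

601: h=6 => slot 6
158: h=5 => slot 5
797: h=15 => slot 15
428: h=3 => slot 3
865: h=15, probe 15,16 => slot 16
792: h=10 => slot 10
200: h=13 => slot 13
732: h=1 => slot 1
808: h=9 => slot 9
230: h=9, probe 9,10,11 => slot 11
984: h=15, probe 15,16,0 => slot 0
784: h=2 => slot 2
Table: [984, 732, 784, 428, ∅, 158, 601, ∅, ∅, 808, 792, 230, ∅, 200, ∅, 797, 865]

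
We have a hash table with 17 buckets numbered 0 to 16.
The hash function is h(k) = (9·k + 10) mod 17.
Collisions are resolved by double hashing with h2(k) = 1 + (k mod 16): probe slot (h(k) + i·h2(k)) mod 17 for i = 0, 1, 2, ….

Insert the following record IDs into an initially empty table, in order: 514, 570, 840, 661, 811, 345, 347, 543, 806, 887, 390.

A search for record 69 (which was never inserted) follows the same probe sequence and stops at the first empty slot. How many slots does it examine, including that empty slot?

3

514 hashes to 12; slot 12 is free -> place at 12.
570 hashes to 6; slot 6 is free -> place at 6.
840 hashes to 5; slot 5 is free -> place at 5.
661 hashes to 9; slot 9 is free -> place at 9.
811 hashes to 16; slot 16 is free -> place at 16.
345 hashes to 4; slot 4 is free -> place at 4.
347 hashes to 5, h2=12; 5 taken -> place at 0.
543 hashes to 1; slot 1 is free -> place at 1.
806 hashes to 5, h2=7; 5,12 taken -> place at 2.
887 hashes to 3; slot 3 is free -> place at 3.
390 hashes to 1, h2=7; 1 taken -> place at 8.
Table: [347, 543, 806, 887, 345, 840, 570, _, 390, 661, _, _, 514, _, _, _, 811]
Lookup 69: h=2, h2=6, probe 2,8,14 → slot 14 empty, not found.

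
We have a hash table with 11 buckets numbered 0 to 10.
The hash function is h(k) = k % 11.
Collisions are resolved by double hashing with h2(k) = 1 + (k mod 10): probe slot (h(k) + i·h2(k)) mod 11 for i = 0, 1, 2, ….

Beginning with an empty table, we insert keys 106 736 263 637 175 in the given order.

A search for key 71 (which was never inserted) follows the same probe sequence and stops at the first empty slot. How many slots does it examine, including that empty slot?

106: h=7 -> slot 7
736: h=10 -> slot 10
263: h=10, h2=4, probe 10,3 -> slot 3
637: h=10, h2=8, probe 10,7,4 -> slot 4
175: h=10, h2=6, probe 10,5 -> slot 5
Table: [_, _, _, 263, 637, 175, _, 106, _, _, 736]
Lookup 71: h=5, h2=2, probe 5,7,9 → slot 9 empty, not found.

3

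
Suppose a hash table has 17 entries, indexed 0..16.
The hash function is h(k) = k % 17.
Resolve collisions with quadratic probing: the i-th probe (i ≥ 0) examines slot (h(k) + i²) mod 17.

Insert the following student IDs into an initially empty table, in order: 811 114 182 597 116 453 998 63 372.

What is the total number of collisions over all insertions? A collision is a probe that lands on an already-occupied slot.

811: h=12 -> slot 12
114: h=12, probe 12,13 -> slot 13
182: h=12, probe 12,13,16 -> slot 16
597: h=2 -> slot 2
116: h=14 -> slot 14
453: h=11 -> slot 11
998: h=12, probe 12,13,16,4 -> slot 4
63: h=12, probe 12,13,16,4,11,3 -> slot 3
372: h=15 -> slot 15
Table: [—, —, 597, 63, 998, —, —, —, —, —, —, 453, 811, 114, 116, 372, 182]

11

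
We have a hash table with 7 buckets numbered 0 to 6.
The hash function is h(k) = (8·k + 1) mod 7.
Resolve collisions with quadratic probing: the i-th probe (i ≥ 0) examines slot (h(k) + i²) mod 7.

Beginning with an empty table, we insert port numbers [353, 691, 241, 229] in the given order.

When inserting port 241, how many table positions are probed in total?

2

Insert 353: h=4, slot 4 empty -> index 4.
Insert 691: h=6, slot 6 empty -> index 6.
Insert 241: h=4, slot 4 occupied -> index 5.
Insert 229: h=6, slot 6 occupied -> index 0.
Table: [229, -, -, -, 353, 241, 691]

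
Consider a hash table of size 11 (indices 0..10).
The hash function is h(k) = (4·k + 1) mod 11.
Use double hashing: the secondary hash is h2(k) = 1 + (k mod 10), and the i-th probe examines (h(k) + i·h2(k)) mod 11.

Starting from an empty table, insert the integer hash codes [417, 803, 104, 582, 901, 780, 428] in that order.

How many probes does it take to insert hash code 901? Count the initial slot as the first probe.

417 hashes to 8; slot 8 is free -> place at 8.
803 hashes to 1; slot 1 is free -> place at 1.
104 hashes to 10; slot 10 is free -> place at 10.
582 hashes to 8, h2=3; 8 taken -> place at 0.
901 hashes to 8, h2=2; 8,10,1 taken -> place at 3.
780 hashes to 8, h2=1; 8 taken -> place at 9.
428 hashes to 8, h2=9; 8 taken -> place at 6.
Table: [582, 803, ∅, 901, ∅, ∅, 428, ∅, 417, 780, 104]

4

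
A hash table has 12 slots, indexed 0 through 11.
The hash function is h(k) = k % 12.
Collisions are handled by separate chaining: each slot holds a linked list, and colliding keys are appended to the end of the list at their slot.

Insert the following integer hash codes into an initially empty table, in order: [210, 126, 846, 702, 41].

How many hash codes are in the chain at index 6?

4

210 → bucket 6
126 → bucket 6 (collision)
846 → bucket 6 (collision)
702 → bucket 6 (collision)
41 → bucket 5
Final buckets:
0: .
1: .
2: .
3: .
4: .
5: 41
6: 210 -> 126 -> 846 -> 702
7: .
8: .
9: .
10: .
11: .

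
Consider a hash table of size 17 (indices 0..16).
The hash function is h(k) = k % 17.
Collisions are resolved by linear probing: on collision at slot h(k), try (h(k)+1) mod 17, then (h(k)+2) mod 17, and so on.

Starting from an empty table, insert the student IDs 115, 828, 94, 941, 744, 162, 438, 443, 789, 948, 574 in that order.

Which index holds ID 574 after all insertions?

0

115: h=13 => slot 13
828: h=12 => slot 12
94: h=9 => slot 9
941: h=6 => slot 6
744: h=13, probe 13,14 => slot 14
162: h=9, probe 9,10 => slot 10
438: h=13, probe 13,14,15 => slot 15
443: h=1 => slot 1
789: h=7 => slot 7
948: h=13, probe 13,14,15,16 => slot 16
574: h=13, probe 13,14,15,16,0 => slot 0
Table: [574, 443, ., ., ., ., 941, 789, ., 94, 162, ., 828, 115, 744, 438, 948]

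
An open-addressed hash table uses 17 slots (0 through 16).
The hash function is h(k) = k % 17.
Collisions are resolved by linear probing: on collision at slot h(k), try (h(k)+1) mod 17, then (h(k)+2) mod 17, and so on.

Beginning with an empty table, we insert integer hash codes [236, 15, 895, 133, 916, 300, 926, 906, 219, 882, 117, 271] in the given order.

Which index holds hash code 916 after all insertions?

Insert 236: h=15, slot 15 empty => index 15.
Insert 15: h=15, slot 15 occupied => index 16.
Insert 895: h=11, slot 11 empty => index 11.
Insert 133: h=14, slot 14 empty => index 14.
Insert 916: h=15, slots 15,16 occupied => index 0.
Insert 300: h=11, slot 11 occupied => index 12.
Insert 926: h=8, slot 8 empty => index 8.
Insert 906: h=5, slot 5 empty => index 5.
Insert 219: h=15, slots 15,16,0 occupied => index 1.
Insert 882: h=15, slots 15,16,0,1 occupied => index 2.
Insert 117: h=15, slots 15,16,0,1,2 occupied => index 3.
Insert 271: h=16, slots 16,0,1,2,3 occupied => index 4.
Table: [916, 219, 882, 117, 271, 906, -, -, 926, -, -, 895, 300, -, 133, 236, 15]

0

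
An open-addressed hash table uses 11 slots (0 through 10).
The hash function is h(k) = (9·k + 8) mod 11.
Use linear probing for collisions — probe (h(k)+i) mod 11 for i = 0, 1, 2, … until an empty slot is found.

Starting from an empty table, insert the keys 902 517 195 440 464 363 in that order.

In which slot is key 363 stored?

902 hashes to 8; slot 8 is free -> place at 8.
517 hashes to 8; 8 taken -> place at 9.
195 hashes to 3; slot 3 is free -> place at 3.
440 hashes to 8; 8,9 taken -> place at 10.
464 hashes to 4; slot 4 is free -> place at 4.
363 hashes to 8; 8,9,10 taken -> place at 0.
Table: [363, -, -, 195, 464, -, -, -, 902, 517, 440]

0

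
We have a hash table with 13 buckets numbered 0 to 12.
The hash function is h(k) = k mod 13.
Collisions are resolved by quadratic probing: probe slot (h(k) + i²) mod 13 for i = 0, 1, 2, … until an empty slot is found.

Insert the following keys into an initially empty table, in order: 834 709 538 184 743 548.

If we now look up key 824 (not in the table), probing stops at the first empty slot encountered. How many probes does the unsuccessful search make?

Insert 834: h=2, slot 2 empty => index 2.
Insert 709: h=7, slot 7 empty => index 7.
Insert 538: h=5, slot 5 empty => index 5.
Insert 184: h=2, slot 2 occupied => index 3.
Insert 743: h=2, slots 2,3 occupied => index 6.
Insert 548: h=2, slots 2,3,6 occupied => index 11.
Table: [., ., 834, 184, ., 538, 743, 709, ., ., ., 548, .]
Lookup 824: h=5, probe 5,6,9 → slot 9 empty, not found.

3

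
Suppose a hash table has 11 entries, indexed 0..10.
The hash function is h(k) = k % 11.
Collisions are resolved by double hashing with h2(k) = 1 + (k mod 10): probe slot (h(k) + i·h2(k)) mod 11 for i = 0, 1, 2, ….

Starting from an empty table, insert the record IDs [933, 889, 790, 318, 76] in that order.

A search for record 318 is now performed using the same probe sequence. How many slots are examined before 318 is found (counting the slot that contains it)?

3

Insert 933: h=9, slot 9 empty → index 9.
Insert 889: h=9, h2=10, slot 9 occupied → index 8.
Insert 790: h=9, h2=1, slot 9 occupied → index 10.
Insert 318: h=10, h2=9, slots 10,8 occupied → index 6.
Insert 76: h=10, h2=7, slots 10,6 occupied → index 2.
Table: [∅, ∅, 76, ∅, ∅, ∅, 318, ∅, 889, 933, 790]
Lookup 318: h=10, h2=9, probe 10,8,6 → found at 6.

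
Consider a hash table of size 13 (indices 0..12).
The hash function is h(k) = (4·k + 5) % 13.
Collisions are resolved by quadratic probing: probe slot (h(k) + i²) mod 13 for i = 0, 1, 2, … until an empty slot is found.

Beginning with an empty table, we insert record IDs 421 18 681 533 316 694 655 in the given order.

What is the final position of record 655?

421: h=12 -> slot 12
18: h=12, probe 12,0 -> slot 0
681: h=12, probe 12,0,3 -> slot 3
533: h=5 -> slot 5
316: h=8 -> slot 8
694: h=12, probe 12,0,3,8,2 -> slot 2
655: h=12, probe 12,0,3,8,2,11 -> slot 11
Table: [18, —, 694, 681, —, 533, —, —, 316, —, —, 655, 421]

11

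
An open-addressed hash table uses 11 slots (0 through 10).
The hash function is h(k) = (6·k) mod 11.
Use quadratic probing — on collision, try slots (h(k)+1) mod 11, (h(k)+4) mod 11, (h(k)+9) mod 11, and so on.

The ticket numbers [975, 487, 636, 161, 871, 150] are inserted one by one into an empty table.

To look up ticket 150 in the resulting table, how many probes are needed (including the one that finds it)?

975: h=9 => slot 9
487: h=7 => slot 7
636: h=10 => slot 10
161: h=9, probe 9,10,2 => slot 2
871: h=1 => slot 1
150: h=9, probe 9,10,2,7,3 => slot 3
Table: [—, 871, 161, 150, —, —, —, 487, —, 975, 636]
Lookup 150: h=9, probe 9,10,2,7,3 → found at 3.

5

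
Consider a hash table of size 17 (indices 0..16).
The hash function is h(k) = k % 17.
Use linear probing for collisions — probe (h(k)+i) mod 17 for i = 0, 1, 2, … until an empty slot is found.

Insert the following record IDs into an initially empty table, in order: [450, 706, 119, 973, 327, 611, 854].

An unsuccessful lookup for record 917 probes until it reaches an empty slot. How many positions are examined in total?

3

Insert 450: h=8, slot 8 empty => index 8.
Insert 706: h=9, slot 9 empty => index 9.
Insert 119: h=0, slot 0 empty => index 0.
Insert 973: h=4, slot 4 empty => index 4.
Insert 327: h=4, slot 4 occupied => index 5.
Insert 611: h=16, slot 16 empty => index 16.
Insert 854: h=4, slots 4,5 occupied => index 6.
Table: [119, -, -, -, 973, 327, 854, -, 450, 706, -, -, -, -, -, -, 611]
Lookup 917: h=16, probe 16,0,1 → slot 1 empty, not found.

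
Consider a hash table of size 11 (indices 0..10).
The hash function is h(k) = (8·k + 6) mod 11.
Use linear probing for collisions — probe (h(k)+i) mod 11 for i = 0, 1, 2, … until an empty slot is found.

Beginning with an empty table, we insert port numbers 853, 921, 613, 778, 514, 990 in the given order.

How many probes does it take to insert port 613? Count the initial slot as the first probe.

Insert 853: h=10, slot 10 empty => index 10.
Insert 921: h=4, slot 4 empty => index 4.
Insert 613: h=4, slot 4 occupied => index 5.
Insert 778: h=4, slots 4,5 occupied => index 6.
Insert 514: h=4, slots 4,5,6 occupied => index 7.
Insert 990: h=6, slots 6,7 occupied => index 8.
Table: [-, -, -, -, 921, 613, 778, 514, 990, -, 853]

2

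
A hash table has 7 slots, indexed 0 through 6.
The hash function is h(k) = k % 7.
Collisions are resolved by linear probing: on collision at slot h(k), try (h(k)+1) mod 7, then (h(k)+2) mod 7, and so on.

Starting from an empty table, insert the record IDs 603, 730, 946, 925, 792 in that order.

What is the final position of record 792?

5

603 hashes to 1; slot 1 is free → place at 1.
730 hashes to 2; slot 2 is free → place at 2.
946 hashes to 1; 1,2 taken → place at 3.
925 hashes to 1; 1,2,3 taken → place at 4.
792 hashes to 1; 1,2,3,4 taken → place at 5.
Table: [-, 603, 730, 946, 925, 792, -]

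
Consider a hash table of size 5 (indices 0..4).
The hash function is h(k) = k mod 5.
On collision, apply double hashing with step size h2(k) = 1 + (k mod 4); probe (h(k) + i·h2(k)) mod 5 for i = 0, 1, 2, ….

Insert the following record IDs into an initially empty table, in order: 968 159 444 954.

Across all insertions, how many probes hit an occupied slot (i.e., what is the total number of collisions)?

968 hashes to 3; slot 3 is free => place at 3.
159 hashes to 4; slot 4 is free => place at 4.
444 hashes to 4, h2=1; 4 taken => place at 0.
954 hashes to 4, h2=3; 4 taken => place at 2.
Table: [444, —, 954, 968, 159]

2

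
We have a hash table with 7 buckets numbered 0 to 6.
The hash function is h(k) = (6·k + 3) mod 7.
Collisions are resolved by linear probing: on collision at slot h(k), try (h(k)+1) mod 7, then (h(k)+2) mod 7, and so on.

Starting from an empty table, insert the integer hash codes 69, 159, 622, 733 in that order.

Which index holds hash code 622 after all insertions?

69: h=4 => slot 4
159: h=5 => slot 5
622: h=4, probe 4,5,6 => slot 6
733: h=5, probe 5,6,0 => slot 0
Table: [733, -, -, -, 69, 159, 622]

6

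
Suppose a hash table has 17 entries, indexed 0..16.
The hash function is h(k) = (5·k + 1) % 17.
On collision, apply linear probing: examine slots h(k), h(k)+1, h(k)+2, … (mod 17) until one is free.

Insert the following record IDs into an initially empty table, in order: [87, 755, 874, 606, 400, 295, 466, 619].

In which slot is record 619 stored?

Insert 87: h=11, slot 11 empty → index 11.
Insert 755: h=2, slot 2 empty → index 2.
Insert 874: h=2, slot 2 occupied → index 3.
Insert 606: h=5, slot 5 empty → index 5.
Insert 400: h=12, slot 12 empty → index 12.
Insert 295: h=14, slot 14 empty → index 14.
Insert 466: h=2, slots 2,3 occupied → index 4.
Insert 619: h=2, slots 2,3,4,5 occupied → index 6.
Table: [., ., 755, 874, 466, 606, 619, ., ., ., ., 87, 400, ., 295, ., .]

6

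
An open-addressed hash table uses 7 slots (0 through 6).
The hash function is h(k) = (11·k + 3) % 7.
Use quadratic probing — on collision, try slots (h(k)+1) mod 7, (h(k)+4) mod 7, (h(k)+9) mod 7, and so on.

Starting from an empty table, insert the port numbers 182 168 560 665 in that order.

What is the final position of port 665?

182: h=3 -> slot 3
168: h=3, probe 3,4 -> slot 4
560: h=3, probe 3,4,0 -> slot 0
665: h=3, probe 3,4,0,5 -> slot 5
Table: [560, ., ., 182, 168, 665, .]

5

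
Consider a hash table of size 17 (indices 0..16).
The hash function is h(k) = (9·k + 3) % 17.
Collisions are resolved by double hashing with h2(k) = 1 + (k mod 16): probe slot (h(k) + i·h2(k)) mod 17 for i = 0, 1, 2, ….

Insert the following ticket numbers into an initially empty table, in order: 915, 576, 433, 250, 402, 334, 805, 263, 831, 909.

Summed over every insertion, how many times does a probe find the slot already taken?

Insert 915: h=10, slot 10 empty -> index 10.
Insert 576: h=2, slot 2 empty -> index 2.
Insert 433: h=7, slot 7 empty -> index 7.
Insert 250: h=9, slot 9 empty -> index 9.
Insert 402: h=0, slot 0 empty -> index 0.
Insert 334: h=0, h2=15, slot 0 occupied -> index 15.
Insert 805: h=6, slot 6 empty -> index 6.
Insert 263: h=7, h2=8, slots 7,15,6 occupied -> index 14.
Insert 831: h=2, h2=16, slot 2 occupied -> index 1.
Insert 909: h=7, h2=14, slot 7 occupied -> index 4.
Table: [402, 831, 576, -, 909, -, 805, 433, -, 250, 915, -, -, -, 263, 334, -]

6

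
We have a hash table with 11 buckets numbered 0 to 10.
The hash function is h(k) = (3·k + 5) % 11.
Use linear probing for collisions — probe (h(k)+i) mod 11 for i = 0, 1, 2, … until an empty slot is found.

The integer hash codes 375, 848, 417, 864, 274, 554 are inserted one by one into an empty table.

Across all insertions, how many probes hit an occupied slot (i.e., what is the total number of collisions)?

Insert 375: h=8, slot 8 empty => index 8.
Insert 848: h=8, slot 8 occupied => index 9.
Insert 417: h=2, slot 2 empty => index 2.
Insert 864: h=1, slot 1 empty => index 1.
Insert 274: h=2, slot 2 occupied => index 3.
Insert 554: h=6, slot 6 empty => index 6.
Table: [-, 864, 417, 274, -, -, 554, -, 375, 848, -]

2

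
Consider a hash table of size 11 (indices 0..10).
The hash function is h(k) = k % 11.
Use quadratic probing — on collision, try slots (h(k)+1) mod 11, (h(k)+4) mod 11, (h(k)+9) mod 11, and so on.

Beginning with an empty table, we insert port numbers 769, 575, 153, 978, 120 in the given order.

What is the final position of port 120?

769: h=10 → slot 10
575: h=3 → slot 3
153: h=10, probe 10,0 → slot 0
978: h=10, probe 10,0,3,8 → slot 8
120: h=10, probe 10,0,3,8,4 → slot 4
Table: [153, ., ., 575, 120, ., ., ., 978, ., 769]

4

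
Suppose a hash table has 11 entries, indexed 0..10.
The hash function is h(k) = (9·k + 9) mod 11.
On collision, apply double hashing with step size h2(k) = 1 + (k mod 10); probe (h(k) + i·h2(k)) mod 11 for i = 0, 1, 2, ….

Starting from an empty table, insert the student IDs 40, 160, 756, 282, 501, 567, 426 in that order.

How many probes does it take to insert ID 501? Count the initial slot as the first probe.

2

Insert 40: h=6, slot 6 empty => index 6.
Insert 160: h=8, slot 8 empty => index 8.
Insert 756: h=4, slot 4 empty => index 4.
Insert 282: h=6, h2=3, slot 6 occupied => index 9.
Insert 501: h=8, h2=2, slot 8 occupied => index 10.
Insert 567: h=8, h2=8, slot 8 occupied => index 5.
Insert 426: h=4, h2=7, slot 4 occupied => index 0.
Table: [426, ∅, ∅, ∅, 756, 567, 40, ∅, 160, 282, 501]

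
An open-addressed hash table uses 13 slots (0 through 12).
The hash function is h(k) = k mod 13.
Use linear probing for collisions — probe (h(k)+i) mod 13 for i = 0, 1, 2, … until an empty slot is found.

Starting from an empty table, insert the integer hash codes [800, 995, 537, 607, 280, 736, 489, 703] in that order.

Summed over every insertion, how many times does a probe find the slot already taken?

Insert 800: h=7, slot 7 empty -> index 7.
Insert 995: h=7, slot 7 occupied -> index 8.
Insert 537: h=4, slot 4 empty -> index 4.
Insert 607: h=9, slot 9 empty -> index 9.
Insert 280: h=7, slots 7,8,9 occupied -> index 10.
Insert 736: h=8, slots 8,9,10 occupied -> index 11.
Insert 489: h=8, slots 8,9,10,11 occupied -> index 12.
Insert 703: h=1, slot 1 empty -> index 1.
Table: [_, 703, _, _, 537, _, _, 800, 995, 607, 280, 736, 489]

11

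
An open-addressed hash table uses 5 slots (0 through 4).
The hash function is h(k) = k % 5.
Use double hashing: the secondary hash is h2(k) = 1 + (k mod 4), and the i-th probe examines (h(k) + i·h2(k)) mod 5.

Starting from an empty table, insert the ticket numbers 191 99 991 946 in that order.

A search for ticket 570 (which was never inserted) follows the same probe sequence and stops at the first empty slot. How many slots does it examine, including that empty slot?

191 hashes to 1; slot 1 is free -> place at 1.
99 hashes to 4; slot 4 is free -> place at 4.
991 hashes to 1, h2=4; 1 taken -> place at 0.
946 hashes to 1, h2=3; 1,4 taken -> place at 2.
Table: [991, 191, 946, ∅, 99]
Lookup 570: h=0, h2=3, probe 0,3 → slot 3 empty, not found.

2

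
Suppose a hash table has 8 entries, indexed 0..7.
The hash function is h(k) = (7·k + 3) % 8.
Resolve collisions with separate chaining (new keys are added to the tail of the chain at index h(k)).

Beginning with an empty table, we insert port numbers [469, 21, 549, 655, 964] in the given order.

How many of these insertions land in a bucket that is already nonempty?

Insert 469: h=6, bucket 6 empty -> new chain.
Insert 21: h=6, bucket 6 nonempty -> append to chain.
Insert 549: h=6, bucket 6 nonempty -> append to chain.
Insert 655: h=4, bucket 4 empty -> new chain.
Insert 964: h=7, bucket 7 empty -> new chain.
Final buckets:
0: -
1: -
2: -
3: -
4: 655
5: -
6: 469 -> 21 -> 549
7: 964

2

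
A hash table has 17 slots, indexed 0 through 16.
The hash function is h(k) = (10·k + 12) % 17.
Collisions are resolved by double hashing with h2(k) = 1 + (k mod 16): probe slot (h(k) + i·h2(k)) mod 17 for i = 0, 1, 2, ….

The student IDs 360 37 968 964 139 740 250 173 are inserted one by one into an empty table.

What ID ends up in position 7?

250

360 hashes to 8; slot 8 is free -> place at 8.
37 hashes to 8, h2=6; 8 taken -> place at 14.
968 hashes to 2; slot 2 is free -> place at 2.
964 hashes to 13; slot 13 is free -> place at 13.
139 hashes to 8, h2=12; 8 taken -> place at 3.
740 hashes to 0; slot 0 is free -> place at 0.
250 hashes to 13, h2=11; 13 taken -> place at 7.
173 hashes to 8, h2=14; 8 taken -> place at 5.
Table: [740, ∅, 968, 139, ∅, 173, ∅, 250, 360, ∅, ∅, ∅, ∅, 964, 37, ∅, ∅]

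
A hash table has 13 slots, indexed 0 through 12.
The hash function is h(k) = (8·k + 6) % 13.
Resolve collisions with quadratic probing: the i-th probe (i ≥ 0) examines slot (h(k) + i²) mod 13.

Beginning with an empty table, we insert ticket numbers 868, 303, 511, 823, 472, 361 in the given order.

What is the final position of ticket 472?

868 hashes to 8; slot 8 is free → place at 8.
303 hashes to 12; slot 12 is free → place at 12.
511 hashes to 12; 12 taken → place at 0.
823 hashes to 12; 12,0 taken → place at 3.
472 hashes to 12; 12,0,3,8 taken → place at 2.
361 hashes to 8; 8 taken → place at 9.
Table: [511, _, 472, 823, _, _, _, _, 868, 361, _, _, 303]

2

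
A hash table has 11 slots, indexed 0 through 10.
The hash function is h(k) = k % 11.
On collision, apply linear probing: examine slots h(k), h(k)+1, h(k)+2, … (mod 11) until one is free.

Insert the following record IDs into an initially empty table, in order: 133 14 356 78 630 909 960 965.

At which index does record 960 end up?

6

133: h=1 => slot 1
14: h=3 => slot 3
356: h=4 => slot 4
78: h=1, probe 1,2 => slot 2
630: h=3, probe 3,4,5 => slot 5
909: h=7 => slot 7
960: h=3, probe 3,4,5,6 => slot 6
965: h=8 => slot 8
Table: [_, 133, 78, 14, 356, 630, 960, 909, 965, _, _]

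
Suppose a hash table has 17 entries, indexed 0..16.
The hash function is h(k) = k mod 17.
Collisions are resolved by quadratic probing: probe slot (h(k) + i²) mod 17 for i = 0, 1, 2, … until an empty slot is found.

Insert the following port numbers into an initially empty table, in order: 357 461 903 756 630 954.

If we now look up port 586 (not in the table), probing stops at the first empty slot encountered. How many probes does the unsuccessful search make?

2

357 hashes to 0; slot 0 is free => place at 0.
461 hashes to 2; slot 2 is free => place at 2.
903 hashes to 2; 2 taken => place at 3.
756 hashes to 8; slot 8 is free => place at 8.
630 hashes to 1; slot 1 is free => place at 1.
954 hashes to 2; 2,3 taken => place at 6.
Table: [357, 630, 461, 903, ., ., 954, ., 756, ., ., ., ., ., ., ., .]
Lookup 586: h=8, probe 8,9 → slot 9 empty, not found.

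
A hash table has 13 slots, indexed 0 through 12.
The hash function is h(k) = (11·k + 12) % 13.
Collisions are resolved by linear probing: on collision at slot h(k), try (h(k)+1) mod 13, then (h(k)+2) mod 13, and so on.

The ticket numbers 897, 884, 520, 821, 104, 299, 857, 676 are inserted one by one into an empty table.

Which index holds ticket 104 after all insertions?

Insert 897: h=12, slot 12 empty => index 12.
Insert 884: h=12, slot 12 occupied => index 0.
Insert 520: h=12, slots 12,0 occupied => index 1.
Insert 821: h=8, slot 8 empty => index 8.
Insert 104: h=12, slots 12,0,1 occupied => index 2.
Insert 299: h=12, slots 12,0,1,2 occupied => index 3.
Insert 857: h=1, slots 1,2,3 occupied => index 4.
Insert 676: h=12, slots 12,0,1,2,3,4 occupied => index 5.
Table: [884, 520, 104, 299, 857, 676, —, —, 821, —, —, —, 897]

2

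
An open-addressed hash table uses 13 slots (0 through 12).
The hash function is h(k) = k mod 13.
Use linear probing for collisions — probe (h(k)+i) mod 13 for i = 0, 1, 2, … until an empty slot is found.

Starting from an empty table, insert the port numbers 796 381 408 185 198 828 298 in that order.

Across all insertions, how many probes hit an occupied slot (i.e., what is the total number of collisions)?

796 hashes to 3; slot 3 is free → place at 3.
381 hashes to 4; slot 4 is free → place at 4.
408 hashes to 5; slot 5 is free → place at 5.
185 hashes to 3; 3,4,5 taken → place at 6.
198 hashes to 3; 3,4,5,6 taken → place at 7.
828 hashes to 9; slot 9 is free → place at 9.
298 hashes to 12; slot 12 is free → place at 12.
Table: [—, —, —, 796, 381, 408, 185, 198, —, 828, —, —, 298]

7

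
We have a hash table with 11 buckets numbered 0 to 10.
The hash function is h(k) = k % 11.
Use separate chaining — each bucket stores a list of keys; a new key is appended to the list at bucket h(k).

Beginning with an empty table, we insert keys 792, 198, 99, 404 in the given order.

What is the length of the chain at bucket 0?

Insert 792: h=0, bucket 0 empty -> new chain.
Insert 198: h=0, bucket 0 nonempty -> append to chain.
Insert 99: h=0, bucket 0 nonempty -> append to chain.
Insert 404: h=8, bucket 8 empty -> new chain.
Final buckets:
0: 792 -> 198 -> 99
1: .
2: .
3: .
4: .
5: .
6: .
7: .
8: 404
9: .
10: .

3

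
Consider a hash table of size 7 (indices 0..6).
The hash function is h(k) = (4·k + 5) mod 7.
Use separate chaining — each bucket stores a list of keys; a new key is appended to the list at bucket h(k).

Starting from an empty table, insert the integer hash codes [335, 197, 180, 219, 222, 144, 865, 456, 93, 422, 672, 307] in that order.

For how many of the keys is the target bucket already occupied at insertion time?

6

Insert 335: h=1, bucket 1 empty -> new chain.
Insert 197: h=2, bucket 2 empty -> new chain.
Insert 180: h=4, bucket 4 empty -> new chain.
Insert 219: h=6, bucket 6 empty -> new chain.
Insert 222: h=4, bucket 4 nonempty -> append to chain.
Insert 144: h=0, bucket 0 empty -> new chain.
Insert 865: h=0, bucket 0 nonempty -> append to chain.
Insert 456: h=2, bucket 2 nonempty -> append to chain.
Insert 93: h=6, bucket 6 nonempty -> append to chain.
Insert 422: h=6, bucket 6 nonempty -> append to chain.
Insert 672: h=5, bucket 5 empty -> new chain.
Insert 307: h=1, bucket 1 nonempty -> append to chain.
Final buckets:
0: 144 -> 865
1: 335 -> 307
2: 197 -> 456
3: .
4: 180 -> 222
5: 672
6: 219 -> 93 -> 422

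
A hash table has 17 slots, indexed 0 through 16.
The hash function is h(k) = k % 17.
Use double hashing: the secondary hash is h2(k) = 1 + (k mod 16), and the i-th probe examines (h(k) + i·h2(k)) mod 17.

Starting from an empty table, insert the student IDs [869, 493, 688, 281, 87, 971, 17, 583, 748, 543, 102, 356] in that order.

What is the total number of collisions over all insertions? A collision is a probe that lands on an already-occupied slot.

12

869: h=2 -> slot 2
493: h=0 -> slot 0
688: h=8 -> slot 8
281: h=9 -> slot 9
87: h=2, h2=8, probe 2,10 -> slot 10
971: h=2, h2=12, probe 2,14 -> slot 14
17: h=0, h2=2, probe 0,2,4 -> slot 4
583: h=5 -> slot 5
748: h=0, h2=13, probe 0,13 -> slot 13
543: h=16 -> slot 16
102: h=0, h2=7, probe 0,7 -> slot 7
356: h=16, h2=5, probe 16,4,9,14,2,7,12 -> slot 12
Table: [493, ∅, 869, ∅, 17, 583, ∅, 102, 688, 281, 87, ∅, 356, 748, 971, ∅, 543]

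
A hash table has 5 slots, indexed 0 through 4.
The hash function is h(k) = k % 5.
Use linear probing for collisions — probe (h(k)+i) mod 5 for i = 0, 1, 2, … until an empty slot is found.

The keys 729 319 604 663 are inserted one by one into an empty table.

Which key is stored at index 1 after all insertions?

729 hashes to 4; slot 4 is free → place at 4.
319 hashes to 4; 4 taken → place at 0.
604 hashes to 4; 4,0 taken → place at 1.
663 hashes to 3; slot 3 is free → place at 3.
Table: [319, 604, ∅, 663, 729]

604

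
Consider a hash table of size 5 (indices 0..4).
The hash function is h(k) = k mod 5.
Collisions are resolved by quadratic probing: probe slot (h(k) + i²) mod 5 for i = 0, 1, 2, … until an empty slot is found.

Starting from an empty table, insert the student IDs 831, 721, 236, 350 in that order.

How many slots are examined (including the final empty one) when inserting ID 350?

3

831 hashes to 1; slot 1 is free => place at 1.
721 hashes to 1; 1 taken => place at 2.
236 hashes to 1; 1,2 taken => place at 0.
350 hashes to 0; 0,1 taken => place at 4.
Table: [236, 831, 721, -, 350]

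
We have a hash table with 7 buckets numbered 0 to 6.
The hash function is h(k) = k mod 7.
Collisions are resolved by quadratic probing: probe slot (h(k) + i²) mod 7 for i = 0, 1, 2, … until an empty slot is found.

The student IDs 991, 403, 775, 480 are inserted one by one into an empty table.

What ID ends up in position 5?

991: h=4 → slot 4
403: h=4, probe 4,5 → slot 5
775: h=5, probe 5,6 → slot 6
480: h=4, probe 4,5,1 → slot 1
Table: [_, 480, _, _, 991, 403, 775]

403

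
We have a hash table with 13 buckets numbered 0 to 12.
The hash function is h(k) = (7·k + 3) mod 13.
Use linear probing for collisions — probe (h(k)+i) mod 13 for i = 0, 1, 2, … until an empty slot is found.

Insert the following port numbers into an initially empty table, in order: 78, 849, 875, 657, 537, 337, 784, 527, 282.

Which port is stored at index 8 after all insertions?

78 hashes to 3; slot 3 is free -> place at 3.
849 hashes to 5; slot 5 is free -> place at 5.
875 hashes to 5; 5 taken -> place at 6.
657 hashes to 0; slot 0 is free -> place at 0.
537 hashes to 5; 5,6 taken -> place at 7.
337 hashes to 9; slot 9 is free -> place at 9.
784 hashes to 5; 5,6,7 taken -> place at 8.
527 hashes to 0; 0 taken -> place at 1.
282 hashes to 1; 1 taken -> place at 2.
Table: [657, 527, 282, 78, -, 849, 875, 537, 784, 337, -, -, -]

784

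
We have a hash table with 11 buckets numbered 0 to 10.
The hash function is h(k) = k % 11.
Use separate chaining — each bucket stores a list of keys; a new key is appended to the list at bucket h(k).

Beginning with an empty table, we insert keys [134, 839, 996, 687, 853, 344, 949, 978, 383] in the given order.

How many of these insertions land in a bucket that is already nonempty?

3

Insert 134: h=2, bucket 2 empty -> new chain.
Insert 839: h=3, bucket 3 empty -> new chain.
Insert 996: h=6, bucket 6 empty -> new chain.
Insert 687: h=5, bucket 5 empty -> new chain.
Insert 853: h=6, bucket 6 nonempty -> append to chain.
Insert 344: h=3, bucket 3 nonempty -> append to chain.
Insert 949: h=3, bucket 3 nonempty -> append to chain.
Insert 978: h=10, bucket 10 empty -> new chain.
Insert 383: h=9, bucket 9 empty -> new chain.
Final buckets:
0: -
1: -
2: 134
3: 839 -> 344 -> 949
4: -
5: 687
6: 996 -> 853
7: -
8: -
9: 383
10: 978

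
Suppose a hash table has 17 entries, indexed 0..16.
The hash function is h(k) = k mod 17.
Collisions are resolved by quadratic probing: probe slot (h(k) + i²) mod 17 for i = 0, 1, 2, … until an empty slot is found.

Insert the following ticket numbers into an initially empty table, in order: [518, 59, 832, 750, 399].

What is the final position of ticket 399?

12

518: h=8 -> slot 8
59: h=8, probe 8,9 -> slot 9
832: h=16 -> slot 16
750: h=2 -> slot 2
399: h=8, probe 8,9,12 -> slot 12
Table: [., ., 750, ., ., ., ., ., 518, 59, ., ., 399, ., ., ., 832]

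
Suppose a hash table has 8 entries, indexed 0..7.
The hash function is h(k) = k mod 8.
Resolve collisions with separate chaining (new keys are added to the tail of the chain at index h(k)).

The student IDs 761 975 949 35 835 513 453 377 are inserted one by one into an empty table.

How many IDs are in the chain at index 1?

761 -> bucket 1
975 -> bucket 7
949 -> bucket 5
35 -> bucket 3
835 -> bucket 3 (collision)
513 -> bucket 1 (collision)
453 -> bucket 5 (collision)
377 -> bucket 1 (collision)
Final buckets:
0: ∅
1: 761 -> 513 -> 377
2: ∅
3: 35 -> 835
4: ∅
5: 949 -> 453
6: ∅
7: 975

3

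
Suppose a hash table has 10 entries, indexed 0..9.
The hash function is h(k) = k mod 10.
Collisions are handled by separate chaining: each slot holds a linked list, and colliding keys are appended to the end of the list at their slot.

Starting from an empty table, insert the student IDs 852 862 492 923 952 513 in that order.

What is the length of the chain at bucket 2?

4

852 -> bucket 2
862 -> bucket 2 (collision)
492 -> bucket 2 (collision)
923 -> bucket 3
952 -> bucket 2 (collision)
513 -> bucket 3 (collision)
Final buckets:
0: _
1: _
2: 852 -> 862 -> 492 -> 952
3: 923 -> 513
4: _
5: _
6: _
7: _
8: _
9: _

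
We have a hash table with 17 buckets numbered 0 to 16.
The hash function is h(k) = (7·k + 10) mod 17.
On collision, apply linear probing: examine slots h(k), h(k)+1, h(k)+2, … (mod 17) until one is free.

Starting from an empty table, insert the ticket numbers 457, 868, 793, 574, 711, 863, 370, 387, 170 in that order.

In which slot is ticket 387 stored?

4

457 hashes to 13; slot 13 is free → place at 13.
868 hashes to 0; slot 0 is free → place at 0.
793 hashes to 2; slot 2 is free → place at 2.
574 hashes to 16; slot 16 is free → place at 16.
711 hashes to 6; slot 6 is free → place at 6.
863 hashes to 16; 16,0 taken → place at 1.
370 hashes to 16; 16,0,1,2 taken → place at 3.
387 hashes to 16; 16,0,1,2,3 taken → place at 4.
170 hashes to 10; slot 10 is free → place at 10.
Table: [868, 863, 793, 370, 387, ∅, 711, ∅, ∅, ∅, 170, ∅, ∅, 457, ∅, ∅, 574]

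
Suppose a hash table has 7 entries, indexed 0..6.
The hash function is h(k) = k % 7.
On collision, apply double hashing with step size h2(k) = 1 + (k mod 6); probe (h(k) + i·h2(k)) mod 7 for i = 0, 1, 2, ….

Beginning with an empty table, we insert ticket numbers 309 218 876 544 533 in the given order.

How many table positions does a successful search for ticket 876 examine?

2

309: h=1 => slot 1
218: h=1, h2=3, probe 1,4 => slot 4
876: h=1, h2=1, probe 1,2 => slot 2
544: h=5 => slot 5
533: h=1, h2=6, probe 1,0 => slot 0
Table: [533, 309, 876, —, 218, 544, —]
Lookup 876: h=1, h2=1, probe 1,2 → found at 2.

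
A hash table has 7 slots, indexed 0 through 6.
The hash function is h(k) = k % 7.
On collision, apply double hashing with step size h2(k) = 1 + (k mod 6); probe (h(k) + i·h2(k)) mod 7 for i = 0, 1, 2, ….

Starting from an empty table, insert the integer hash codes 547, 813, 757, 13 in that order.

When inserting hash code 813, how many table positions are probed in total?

2

Insert 547: h=1, slot 1 empty => index 1.
Insert 813: h=1, h2=4, slot 1 occupied => index 5.
Insert 757: h=1, h2=2, slot 1 occupied => index 3.
Insert 13: h=6, slot 6 empty => index 6.
Table: [-, 547, -, 757, -, 813, 13]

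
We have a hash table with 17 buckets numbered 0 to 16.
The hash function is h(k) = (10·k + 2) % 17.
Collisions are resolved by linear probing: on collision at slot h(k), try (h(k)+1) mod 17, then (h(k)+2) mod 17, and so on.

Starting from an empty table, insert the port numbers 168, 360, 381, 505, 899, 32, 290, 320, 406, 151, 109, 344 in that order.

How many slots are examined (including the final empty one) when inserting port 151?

Insert 168: h=16, slot 16 empty => index 16.
Insert 360: h=15, slot 15 empty => index 15.
Insert 381: h=4, slot 4 empty => index 4.
Insert 505: h=3, slot 3 empty => index 3.
Insert 899: h=16, slot 16 occupied => index 0.
Insert 32: h=16, slots 16,0 occupied => index 1.
Insert 290: h=12, slot 12 empty => index 12.
Insert 320: h=6, slot 6 empty => index 6.
Insert 406: h=16, slots 16,0,1 occupied => index 2.
Insert 151: h=16, slots 16,0,1,2,3,4 occupied => index 5.
Insert 109: h=4, slots 4,5,6 occupied => index 7.
Insert 344: h=8, slot 8 empty => index 8.
Table: [899, 32, 406, 505, 381, 151, 320, 109, 344, ∅, ∅, ∅, 290, ∅, ∅, 360, 168]

7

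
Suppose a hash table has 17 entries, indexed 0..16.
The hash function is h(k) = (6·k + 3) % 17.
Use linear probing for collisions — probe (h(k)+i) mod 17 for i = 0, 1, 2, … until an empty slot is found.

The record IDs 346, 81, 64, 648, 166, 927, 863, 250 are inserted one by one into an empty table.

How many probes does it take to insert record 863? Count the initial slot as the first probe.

346 hashes to 5; slot 5 is free => place at 5.
81 hashes to 13; slot 13 is free => place at 13.
64 hashes to 13; 13 taken => place at 14.
648 hashes to 15; slot 15 is free => place at 15.
166 hashes to 13; 13,14,15 taken => place at 16.
927 hashes to 6; slot 6 is free => place at 6.
863 hashes to 13; 13,14,15,16 taken => place at 0.
250 hashes to 7; slot 7 is free => place at 7.
Table: [863, —, —, —, —, 346, 927, 250, —, —, —, —, —, 81, 64, 648, 166]

5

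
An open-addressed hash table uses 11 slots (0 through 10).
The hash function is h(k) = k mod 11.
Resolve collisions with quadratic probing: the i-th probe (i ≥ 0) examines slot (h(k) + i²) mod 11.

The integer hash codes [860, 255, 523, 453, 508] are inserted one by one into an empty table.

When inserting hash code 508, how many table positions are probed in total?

860 hashes to 2; slot 2 is free -> place at 2.
255 hashes to 2; 2 taken -> place at 3.
523 hashes to 6; slot 6 is free -> place at 6.
453 hashes to 2; 2,3,6 taken -> place at 0.
508 hashes to 2; 2,3,6,0 taken -> place at 7.
Table: [453, ., 860, 255, ., ., 523, 508, ., ., .]

5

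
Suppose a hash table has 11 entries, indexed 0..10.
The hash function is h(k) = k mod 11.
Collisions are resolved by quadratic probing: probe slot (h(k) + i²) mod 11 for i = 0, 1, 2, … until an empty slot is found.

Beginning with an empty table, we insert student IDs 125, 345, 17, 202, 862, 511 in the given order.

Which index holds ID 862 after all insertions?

Insert 125: h=4, slot 4 empty -> index 4.
Insert 345: h=4, slot 4 occupied -> index 5.
Insert 17: h=6, slot 6 empty -> index 6.
Insert 202: h=4, slots 4,5 occupied -> index 8.
Insert 862: h=4, slots 4,5,8 occupied -> index 2.
Insert 511: h=5, slots 5,6 occupied -> index 9.
Table: [_, _, 862, _, 125, 345, 17, _, 202, 511, _]

2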